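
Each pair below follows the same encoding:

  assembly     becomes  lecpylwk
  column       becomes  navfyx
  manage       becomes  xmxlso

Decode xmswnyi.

The shifts repeat in a cycle of length 3: positions 0,1,… shift by +11, +12, +10, then the pattern repeats.
Decoding xmswnyi: x−11=m, m−12=a, s−10=i, w−11=l, n−12=b, y−10=o, i−11=x.

mailbox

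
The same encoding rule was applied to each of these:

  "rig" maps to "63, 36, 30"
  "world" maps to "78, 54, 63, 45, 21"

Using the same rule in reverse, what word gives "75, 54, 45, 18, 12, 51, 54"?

The formula is n = 3×(alphabet index, a=1) + 9.
Decoding 75, 54, 45, 18, 12, 51, 54: 75→(75−9)÷3=22=v, 54→(54−9)÷3=15=o, 45→(45−9)÷3=12=l, 18→(18−9)÷3=3=c, 12→(12−9)÷3=1=a, 51→(51−9)÷3=14=n, 54→(54−9)÷3=15=o.

volcano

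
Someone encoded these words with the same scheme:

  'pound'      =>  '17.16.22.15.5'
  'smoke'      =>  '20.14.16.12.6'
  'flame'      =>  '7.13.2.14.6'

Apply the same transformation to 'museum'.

p is letter #16 and maps to 17: an offset of 1. Each letter is replaced by its alphabet position (a=1..z=26) + 1.
Applying it to museum: m=13→14, u=21→22, s=19→20, e=5→6, u=21→22, m=13→14.

14.22.20.6.22.14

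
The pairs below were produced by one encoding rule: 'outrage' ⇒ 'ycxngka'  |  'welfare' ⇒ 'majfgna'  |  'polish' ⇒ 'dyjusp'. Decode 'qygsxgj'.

o(14)→y(24) and u(20)→c(2) fit y≡5x+6 (mod 26); the inverse of 5 mod 26 is 21. Treating letters as 0–25, the rule is x ↦ 5x + 6 (mod 26).
Undoing it on qygsxgj: q(16)→21·(16−6)≡2=c; y(24)→21·(24−6)≡14=o; g(6)→21·(6−6)≡0=a; s(18)→21·(18−6)≡18=s; x(23)→21·(23−6)≡19=t; g(6)→21·(6−6)≡0=a; j(9)→21·(9−6)≡11=l (all mod 26).

coastal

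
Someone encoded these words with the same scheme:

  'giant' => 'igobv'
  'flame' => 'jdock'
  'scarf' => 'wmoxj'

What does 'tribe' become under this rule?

g(6)→i(8) and i(8)→g(6) fit y≡25x+14 (mod 26); the inverse of 25 mod 26 is 25. This is an affine cipher: with a=0,…,z=25, each position x becomes (25x+14) mod 26.
On tribe: t(19)→25·19+14≡21=v; r(17)→25·17+14≡23=x; i(8)→25·8+14≡6=g; b(1)→25·1+14≡13=n; e(4)→25·4+14≡10=k (all mod 26).

vxgnk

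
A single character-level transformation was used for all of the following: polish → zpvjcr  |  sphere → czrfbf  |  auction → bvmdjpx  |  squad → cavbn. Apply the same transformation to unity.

The rule splits by letter class: vowels +1, consonants +10.
Applying it to unity: u(vowel)+1=v, n(cons)+10=x, i(vowel)+1=j, t(cons)+10=d, y(cons)+10=i.

vxjdi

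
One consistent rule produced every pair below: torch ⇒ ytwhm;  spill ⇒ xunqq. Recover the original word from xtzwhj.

source

This is a Caesar cipher with shift 5.
Reversing it on xtzwhj: x−5=s, t−5=o, z−5=u, w−5=r, h−5=c, j−5=e.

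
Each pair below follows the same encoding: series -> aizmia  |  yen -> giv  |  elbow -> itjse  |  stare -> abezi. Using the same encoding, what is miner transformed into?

The shift depends on letter class: consonant s→a is +8, but vowel e→i is +4. Two shifts are in play — +4 for a/e/i/o/u, +8 for every other letter.
Applying it to miner: m(cons)+8=u, i(vowel)+4=m, n(cons)+8=v, e(vowel)+4=i, r(cons)+8=z.

umviz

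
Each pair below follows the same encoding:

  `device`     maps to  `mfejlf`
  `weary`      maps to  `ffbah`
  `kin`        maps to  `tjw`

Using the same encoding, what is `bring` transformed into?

kajwp

Two shifts are in play — +1 for a/e/i/o/u, +9 for every other letter.
Applying it to bring: b(cons)+9=k, r(cons)+9=a, i(vowel)+1=j, n(cons)+9=w, g(cons)+9=p.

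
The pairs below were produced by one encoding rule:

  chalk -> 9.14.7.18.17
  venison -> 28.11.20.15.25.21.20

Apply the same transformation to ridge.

c is letter #3 and maps to 9: an offset of 6. The number is (letter's place in the alphabet, a=1) + 6.
For ridge: r=18→24, i=9→15, d=4→10, g=7→13, e=5→11.

24.15.10.13.11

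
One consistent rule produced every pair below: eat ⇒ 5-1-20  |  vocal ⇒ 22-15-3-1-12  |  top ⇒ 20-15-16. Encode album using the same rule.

1-12-2-21-13

Letters become their 1-indexed alphabet positions: a=1 … z=26.
On album: a=1→1, l=12→12, b=2→2, u=21→21, m=13→13.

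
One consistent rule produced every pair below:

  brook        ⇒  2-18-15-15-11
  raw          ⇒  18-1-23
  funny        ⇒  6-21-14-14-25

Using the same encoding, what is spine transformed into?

19-16-9-14-5

b is letter #2 and maps to 2: an offset of 0. Each letter is replaced by its alphabet position (a=1, b=2, …, z=26).
For spine: s=19→19, p=16→16, i=9→9, n=14→14, e=5→5.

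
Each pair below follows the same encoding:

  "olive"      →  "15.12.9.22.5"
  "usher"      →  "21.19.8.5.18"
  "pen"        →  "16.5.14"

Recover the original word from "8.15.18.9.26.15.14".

horizon

o is letter #15 and maps to 15: an offset of 0. Letters become their 1-indexed alphabet positions: a=1 … z=26.
Undoing it on 8.15.18.9.26.15.14: 8=h, 15=o, 18=r, 9=i, 26=z, 15=o, 14=n.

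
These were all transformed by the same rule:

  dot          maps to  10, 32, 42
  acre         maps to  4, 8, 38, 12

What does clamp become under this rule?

d(#4)→10 and o(#15)→32: differences scale by 2, so n = 2·pos + 2. With a=1..z=26, the number is 2·pos + 2.
On clamp: c=3→8, l=12→26, a=1→4, m=13→28, p=16→34.

8, 26, 4, 28, 34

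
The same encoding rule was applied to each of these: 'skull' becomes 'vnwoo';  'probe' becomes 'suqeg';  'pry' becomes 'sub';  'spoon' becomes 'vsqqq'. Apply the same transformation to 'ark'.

cun

The shift depends on letter class: consonant s→v is +3, but vowel u→w is +2. Two shifts are in play — +2 for a/e/i/o/u, +3 for every other letter.
For ark: a(vowel)+2=c, r(cons)+3=u, k(cons)+3=n.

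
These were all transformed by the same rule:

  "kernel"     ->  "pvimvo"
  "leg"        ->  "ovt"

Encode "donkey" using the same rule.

Each pair mirrors across the alphabet (k↔p, e↔v, r↔i): positions sum to 25. Letters are reflected about the middle of the alphabet (position → 25−position): Atbash.
On donkey: d↔w, o↔l, n↔m, k↔p, e↔v, y↔b.

wlmpvb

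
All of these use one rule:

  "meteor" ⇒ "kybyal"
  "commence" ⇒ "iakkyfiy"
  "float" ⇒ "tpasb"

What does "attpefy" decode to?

offline

m(12)→k(10) and e(4)→y(24) fit y≡21x+18 (mod 26); the inverse of 21 mod 26 is 5. Each letter's alphabet position (a=0..z=25) is mapped through 21·x+18 mod 26 — an affine cipher.
Undoing it on attpefy: a(0)→5·(0−18)≡14=o; t(19)→5·(19−18)≡5=f; t(19)→5·(19−18)≡5=f; p(15)→5·(15−18)≡11=l; e(4)→5·(4−18)≡8=i; f(5)→5·(5−18)≡13=n; y(24)→5·(24−18)≡4=e (all mod 26).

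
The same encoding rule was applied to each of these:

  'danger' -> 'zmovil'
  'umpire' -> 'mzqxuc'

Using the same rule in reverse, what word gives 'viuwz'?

The output letters match the input read backwards, each shifted +8: danger reversed is regnad. Two steps: reverse the string, then apply a Caesar shift of +8.
Undoing it on viuwz: shift back: v−8=n, i−8=a, u−8=m, w−8=o, z−8=r → namor; then reverse → roman.

roman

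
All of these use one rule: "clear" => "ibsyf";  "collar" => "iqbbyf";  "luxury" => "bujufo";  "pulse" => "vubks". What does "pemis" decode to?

c(2)→i(8) and l(11)→b(1) fit y≡5x+24 (mod 26); the inverse of 5 mod 26 is 21. Each letter's alphabet position (a=0..z=25) is mapped through 5·x+24 mod 26 — an affine cipher.
Undoing it on pemis: p(15)→21·(15−24)≡19=t; e(4)→21·(4−24)≡22=w; m(12)→21·(12−24)≡8=i; i(8)→21·(8−24)≡2=c; s(18)→21·(18−24)≡4=e (all mod 26).

twice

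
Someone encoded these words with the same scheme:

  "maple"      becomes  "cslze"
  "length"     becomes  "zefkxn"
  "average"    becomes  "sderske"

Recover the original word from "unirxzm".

m(12)→c(2) and a(0)→s(18) fit y≡3x+18 (mod 26); the inverse of 3 mod 26 is 9. This is an affine cipher: with a=0,…,z=25, each position x becomes (3x+18) mod 26.
Decoding unirxzm: u(20)→9·(20−18)≡18=s; n(13)→9·(13−18)≡7=h; i(8)→9·(8−18)≡14=o; r(17)→9·(17−18)≡17=r; x(23)→9·(23−18)≡19=t; z(25)→9·(25−18)≡11=l; m(12)→9·(12−18)≡24=y (all mod 26).

shortly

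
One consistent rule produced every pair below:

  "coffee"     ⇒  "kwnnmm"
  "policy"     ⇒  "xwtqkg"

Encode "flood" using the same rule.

ntwwl

It's a constant shift of +8 (ROT8).
For flood: f+8=n, l+8=t, o+8=w, o+8=w, d+8=l.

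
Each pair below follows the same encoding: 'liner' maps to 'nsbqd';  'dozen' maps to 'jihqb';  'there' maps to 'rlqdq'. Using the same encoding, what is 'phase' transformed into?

plokq

This is an affine cipher: with a=0,…,z=25, each position x becomes (7x+14) mod 26.
On phase: p(15)→7·15+14≡15=p; h(7)→7·7+14≡11=l; a(0)→7·0+14≡14=o; s(18)→7·18+14≡10=k; e(4)→7·4+14≡16=q (all mod 26).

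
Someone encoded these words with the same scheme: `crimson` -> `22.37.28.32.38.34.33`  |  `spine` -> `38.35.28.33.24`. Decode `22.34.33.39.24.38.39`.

c is letter #3 and maps to 22: an offset of 19. The number is (letter's place in the alphabet, a=1) + 19.
Reversing it on 22.34.33.39.24.38.39: 22→(22−19)÷1=3=c, 34→(34−19)÷1=15=o, 33→(33−19)÷1=14=n, 39→(39−19)÷1=20=t, 24→(24−19)÷1=5=e, 38→(38−19)÷1=19=s, 39→(39−19)÷1=20=t.

contest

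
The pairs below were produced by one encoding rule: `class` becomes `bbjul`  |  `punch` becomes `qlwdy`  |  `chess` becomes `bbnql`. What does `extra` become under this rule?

The output letters match the input read backwards, each shifted +9: class reversed is ssalc. Read the word backwards and shift each letter +9.
Applying it to extra: reverse → artxe; then shift: a+9=j, r+9=a, t+9=c, x+9=g, e+9=n.

jacgn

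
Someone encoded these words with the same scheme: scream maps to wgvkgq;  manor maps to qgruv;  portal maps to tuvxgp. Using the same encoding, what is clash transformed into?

The rule splits by letter class: vowels +6, consonants +4.
On clash: c(cons)+4=g, l(cons)+4=p, a(vowel)+6=g, s(cons)+4=w, h(cons)+4=l.

gpgwl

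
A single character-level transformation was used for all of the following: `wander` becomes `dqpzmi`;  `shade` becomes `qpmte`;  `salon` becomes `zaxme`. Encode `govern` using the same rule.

The output letters match the input read backwards, each shifted +12: wander reversed is rednaw. Two steps: reverse the string, then apply a Caesar shift of +12.
For govern: reverse → nrevog; then shift: n+12=z, r+12=d, e+12=q, v+12=h, o+12=a, g+12=s.

zdqhas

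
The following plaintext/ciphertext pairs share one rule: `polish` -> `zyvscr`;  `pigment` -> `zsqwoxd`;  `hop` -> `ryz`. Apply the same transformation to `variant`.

fkbskxd

Compare letters: p→z is +10, o→y is +10, l→v is +10 — a constant shift. Every letter moves 10 places later in the alphabet, wrapping around z→a.
Applying it to variant: v+10=f, a+10=k, r+10=b, i+10=s, a+10=k, n+10=x, t+10=d.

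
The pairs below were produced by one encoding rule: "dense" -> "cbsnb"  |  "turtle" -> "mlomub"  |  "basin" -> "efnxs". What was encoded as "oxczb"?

ridge

d(3)→c(2) and e(4)→b(1) fit y≡25x+5 (mod 26); the inverse of 25 mod 26 is 25. This is an affine cipher: with a=0,…,z=25, each position x becomes (25x+5) mod 26.
Undoing it on oxczb: o(14)→25·(14−5)≡17=r; x(23)→25·(23−5)≡8=i; c(2)→25·(2−5)≡3=d; z(25)→25·(25−5)≡6=g; b(1)→25·(1−5)≡4=e (all mod 26).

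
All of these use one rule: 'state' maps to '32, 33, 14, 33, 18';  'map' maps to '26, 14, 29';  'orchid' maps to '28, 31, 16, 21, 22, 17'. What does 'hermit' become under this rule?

Letters become their 1-based position plus 13 (so a→14, b→15, …).
Applying it to hermit: h=8→21, e=5→18, r=18→31, m=13→26, i=9→22, t=20→33.

21, 18, 31, 26, 22, 33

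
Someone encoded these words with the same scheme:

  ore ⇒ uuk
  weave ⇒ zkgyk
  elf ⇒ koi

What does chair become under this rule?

The shift depends on letter class: consonant r→u is +3, but vowel o→u is +6. Vowels shift forward by 6 and consonants shift forward by 3.
Applying it to chair: c(cons)+3=f, h(cons)+3=k, a(vowel)+6=g, i(vowel)+6=o, r(cons)+3=u.

fkgou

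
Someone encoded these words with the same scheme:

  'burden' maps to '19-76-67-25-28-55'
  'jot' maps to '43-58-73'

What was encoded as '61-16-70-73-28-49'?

pastel

The formula is n = 3×(alphabet index, a=1) + 13.
Undoing it on 61-16-70-73-28-49: 61→(61−13)÷3=16=p, 16→(16−13)÷3=1=a, 70→(70−13)÷3=19=s, 73→(73−13)÷3=20=t, 28→(28−13)÷3=5=e, 49→(49−13)÷3=12=l.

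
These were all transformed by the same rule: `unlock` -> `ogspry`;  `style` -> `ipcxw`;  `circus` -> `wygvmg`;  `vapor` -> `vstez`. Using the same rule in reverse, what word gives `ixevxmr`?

nitrate

The output letters match the input read backwards, each shifted +4: unlock reversed is kcolnu. Read the word backwards and shift each letter +4.
Reversing it on ixevxmr: shift back: i−4=e, x−4=t, e−4=a, v−4=r, x−4=t, m−4=i, r−4=n → etartin; then reverse → nitrate.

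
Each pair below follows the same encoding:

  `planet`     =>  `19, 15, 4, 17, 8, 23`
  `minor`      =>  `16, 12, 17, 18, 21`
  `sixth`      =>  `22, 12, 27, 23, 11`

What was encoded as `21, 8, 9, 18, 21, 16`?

reform

p is letter #16 and maps to 19: an offset of 3. Letters become their 1-based position plus 3 (so a→4, b→5, …).
Undoing it on 21, 8, 9, 18, 21, 16: 21→(21−3)÷1=18=r, 8→(8−3)÷1=5=e, 9→(9−3)÷1=6=f, 18→(18−3)÷1=15=o, 21→(21−3)÷1=18=r, 16→(16−3)÷1=13=m.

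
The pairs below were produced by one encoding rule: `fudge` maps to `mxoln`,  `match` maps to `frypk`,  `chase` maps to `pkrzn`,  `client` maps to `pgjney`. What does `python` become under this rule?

ctykde

f(5)→m(12) and u(20)→x(23) fit y≡25x+17 (mod 26); the inverse of 25 mod 26 is 25. This is an affine cipher: with a=0,…,z=25, each position x becomes (25x+17) mod 26.
Applying it to python: p(15)→25·15+17≡2=c; y(24)→25·24+17≡19=t; t(19)→25·19+17≡24=y; h(7)→25·7+17≡10=k; o(14)→25·14+17≡3=d; n(13)→25·13+17≡4=e (all mod 26).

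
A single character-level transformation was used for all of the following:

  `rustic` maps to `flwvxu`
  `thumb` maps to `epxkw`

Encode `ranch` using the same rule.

kfqdu

The output letters match the input read backwards, each shifted +3: rustic reversed is citsur. Read the word backwards and shift each letter +3.
On ranch: reverse → hcnar; then shift: h+3=k, c+3=f, n+3=q, a+3=d, r+3=u.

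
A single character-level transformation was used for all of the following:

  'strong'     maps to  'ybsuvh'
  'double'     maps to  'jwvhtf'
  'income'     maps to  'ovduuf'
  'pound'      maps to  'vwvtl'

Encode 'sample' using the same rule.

yinvtf

Shifts by position in strong: pos 0: s→y (+6), pos 1: t→b (+8), pos 2: r→s (+1), pos 3: o→u (+6), pos 4: n→v (+8), pos 5: g→h (+1) — repeating every 3. A repeating key of period 3 is used — shifts +6, +8, +1 over and over.
On sample: s+6=y, a+8=i, m+1=n, p+6=v, l+8=t, e+1=f.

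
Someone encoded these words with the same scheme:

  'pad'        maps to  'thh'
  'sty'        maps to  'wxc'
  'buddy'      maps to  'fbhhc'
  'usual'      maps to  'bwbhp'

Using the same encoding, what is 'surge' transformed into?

Two shifts are in play — +7 for a/e/i/o/u, +4 for every other letter.
Applying it to surge: s(cons)+4=w, u(vowel)+7=b, r(cons)+4=v, g(cons)+4=k, e(vowel)+7=l.

wbvkl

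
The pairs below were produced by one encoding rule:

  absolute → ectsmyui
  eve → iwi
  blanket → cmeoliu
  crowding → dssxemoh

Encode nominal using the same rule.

The shift depends on letter class: consonant b→c is +1, but vowel a→e is +4. Two shifts are in play — +4 for a/e/i/o/u, +1 for every other letter.
Applying it to nominal: n(cons)+1=o, o(vowel)+4=s, m(cons)+1=n, i(vowel)+4=m, n(cons)+1=o, a(vowel)+4=e, l(cons)+1=m.

osnmoem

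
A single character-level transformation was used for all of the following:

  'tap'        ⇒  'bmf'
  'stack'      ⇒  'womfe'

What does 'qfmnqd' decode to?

The word is reversed, then every letter is shifted forward by 12.
Reversing it on qfmnqd: shift back: q−12=e, f−12=t, m−12=a, n−12=b, q−12=e, d−12=r → etaber; then reverse → rebate.

rebate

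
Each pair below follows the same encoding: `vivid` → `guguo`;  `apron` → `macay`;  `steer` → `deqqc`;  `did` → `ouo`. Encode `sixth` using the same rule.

Two shifts are in play — +12 for a/e/i/o/u, +11 for every other letter.
Applying it to sixth: s(cons)+11=d, i(vowel)+12=u, x(cons)+11=i, t(cons)+11=e, h(cons)+11=s.

duies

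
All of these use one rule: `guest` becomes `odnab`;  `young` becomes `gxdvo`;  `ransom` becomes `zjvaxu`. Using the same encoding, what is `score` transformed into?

The shift depends on letter class: consonant g→o is +8, but vowel u→d is +9. The rule splits by letter class: vowels +9, consonants +8.
Applying it to score: s(cons)+8=a, c(cons)+8=k, o(vowel)+9=x, r(cons)+8=z, e(vowel)+9=n.

akxzn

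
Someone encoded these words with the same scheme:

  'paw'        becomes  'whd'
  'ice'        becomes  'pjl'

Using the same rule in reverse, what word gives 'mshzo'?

flash

Every letter moves 7 places later in the alphabet, wrapping around z→a.
Undoing it on mshzo: m−7=f, s−7=l, h−7=a, z−7=s, o−7=h.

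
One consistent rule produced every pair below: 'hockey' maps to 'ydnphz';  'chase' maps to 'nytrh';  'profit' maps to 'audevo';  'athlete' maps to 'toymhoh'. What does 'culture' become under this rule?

nlmoluh

This is an affine cipher: with a=0,…,z=25, each position x becomes (23x+19) mod 26.
Applying it to culture: c(2)→23·2+19≡13=n; u(20)→23·20+19≡11=l; l(11)→23·11+19≡12=m; t(19)→23·19+19≡14=o; u(20)→23·20+19≡11=l; r(17)→23·17+19≡20=u; e(4)→23·4+19≡7=h (all mod 26).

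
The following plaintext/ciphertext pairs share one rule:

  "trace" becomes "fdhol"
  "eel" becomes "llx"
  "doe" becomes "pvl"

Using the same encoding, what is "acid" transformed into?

hopp

Two shifts are in play — +7 for a/e/i/o/u, +12 for every other letter.
Applying it to acid: a(vowel)+7=h, c(cons)+12=o, i(vowel)+7=p, d(cons)+12=p.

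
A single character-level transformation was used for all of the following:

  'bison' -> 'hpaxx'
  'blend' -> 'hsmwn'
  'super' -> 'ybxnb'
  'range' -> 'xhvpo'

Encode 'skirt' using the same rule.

yrqad

In bison: b→h is +6, i→p is +7, s→a is +8, o→x is +9 — the shift increases by 1 each position. Letter i (0-indexed) is shifted by i+6, so successive shifts are 6, 7, 8, ….
Applying it to skirt: s+6=y, k+7=r, i+8=q, r+9=a, t+10=d.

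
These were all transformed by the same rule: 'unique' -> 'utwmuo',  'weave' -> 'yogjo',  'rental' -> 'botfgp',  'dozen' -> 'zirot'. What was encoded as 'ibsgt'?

u(20)→u(20) and n(13)→t(19) fit y≡15x+6 (mod 26); the inverse of 15 mod 26 is 7. Treating letters as 0–25, the rule is x ↦ 15x + 6 (mod 26).
Decoding ibsgt: i(8)→7·(8−6)≡14=o; b(1)→7·(1−6)≡17=r; s(18)→7·(18−6)≡6=g; g(6)→7·(6−6)≡0=a; t(19)→7·(19−6)≡13=n (all mod 26).

organ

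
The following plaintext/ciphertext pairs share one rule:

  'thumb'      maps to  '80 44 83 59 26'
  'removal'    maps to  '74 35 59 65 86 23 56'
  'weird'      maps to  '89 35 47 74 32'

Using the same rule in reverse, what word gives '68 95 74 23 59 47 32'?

The formula is n = 3×(alphabet index, a=1) + 20.
Reversing it on 68 95 74 23 59 47 32: 68→(68−20)÷3=16=p, 95→(95−20)÷3=25=y, 74→(74−20)÷3=18=r, 23→(23−20)÷3=1=a, 59→(59−20)÷3=13=m, 47→(47−20)÷3=9=i, 32→(32−20)÷3=4=d.

pyramid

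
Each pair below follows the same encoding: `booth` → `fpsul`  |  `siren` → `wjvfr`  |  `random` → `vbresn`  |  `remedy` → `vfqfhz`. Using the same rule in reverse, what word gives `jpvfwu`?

The shifts repeat in a cycle of length 2: positions 0,1,… shift by +4, +1, then the pattern repeats.
Decoding jpvfwu: j−4=f, p−1=o, v−4=r, f−1=e, w−4=s, u−1=t.

forest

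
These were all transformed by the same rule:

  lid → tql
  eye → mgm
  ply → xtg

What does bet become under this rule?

Compare letters: l→t is +8, i→q is +8, d→l is +8 — a constant shift. This is a Caesar cipher with shift 8.
Applying it to bet: b+8=j, e+8=m, t+8=b.

jmb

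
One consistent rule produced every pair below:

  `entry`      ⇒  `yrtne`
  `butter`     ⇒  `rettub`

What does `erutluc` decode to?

The output letters match the input read backwards: entry reversed is yrtne. It's just the letters in reverse order.
Undoing it on erutluc: then reverse → culture.

culture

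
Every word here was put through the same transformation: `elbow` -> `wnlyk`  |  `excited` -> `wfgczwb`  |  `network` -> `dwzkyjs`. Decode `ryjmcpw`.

forgive

Each letter's alphabet position (a=0..z=25) is mapped through 21·x+16 mod 26 — an affine cipher.
Decoding ryjmcpw: r(17)→5·(17−16)≡5=f; y(24)→5·(24−16)≡14=o; j(9)→5·(9−16)≡17=r; m(12)→5·(12−16)≡6=g; c(2)→5·(2−16)≡8=i; p(15)→5·(15−16)≡21=v; w(22)→5·(22−16)≡4=e (all mod 26).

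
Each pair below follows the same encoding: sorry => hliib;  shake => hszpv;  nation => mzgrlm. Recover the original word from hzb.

Each pair mirrors across the alphabet (s↔h, o↔l, r↔i): positions sum to 25. This is the alphabet-reversal cipher (Atbash): a becomes z, b becomes y, etc.
Decoding hzb: h↔s, z↔a, b↔y.

say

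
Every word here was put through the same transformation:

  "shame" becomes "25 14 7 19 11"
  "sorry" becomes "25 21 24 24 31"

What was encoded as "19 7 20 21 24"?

s is letter #19 and maps to 25: an offset of 6. Each letter is replaced by its alphabet position (a=1..z=26) + 6.
Undoing it on 19 7 20 21 24: 19→(19−6)÷1=13=m, 7→(7−6)÷1=1=a, 20→(20−6)÷1=14=n, 21→(21−6)÷1=15=o, 24→(24−6)÷1=18=r.

manor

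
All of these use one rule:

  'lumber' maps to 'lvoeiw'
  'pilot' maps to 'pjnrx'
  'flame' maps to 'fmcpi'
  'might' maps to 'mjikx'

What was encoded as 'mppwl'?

month

In lumber: l→l is +0, u→v is +1, m→o is +2, b→e is +3 — the shift increases by 1 each position. Each letter shifts forward by its position index (0, 1, 2, …) — the shift grows by one for each successive letter.
Undoing it on mppwl: m−0=m, p−1=o, p−2=n, w−3=t, l−4=h.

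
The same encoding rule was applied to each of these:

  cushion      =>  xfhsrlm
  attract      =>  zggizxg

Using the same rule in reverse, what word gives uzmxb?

Letters are reflected about the middle of the alphabet (position → 25−position): Atbash.
Reversing it on uzmxb: u↔f, z↔a, m↔n, x↔c, b↔y.

fancy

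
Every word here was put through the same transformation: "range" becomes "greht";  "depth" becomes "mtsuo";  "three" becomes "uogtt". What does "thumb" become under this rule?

uobxy

r(17)→g(6) and a(0)→r(17) fit y≡7x+17 (mod 26); the inverse of 7 mod 26 is 15. Treating letters as 0–25, the rule is x ↦ 7x + 17 (mod 26).
Applying it to thumb: t(19)→7·19+17≡20=u; h(7)→7·7+17≡14=o; u(20)→7·20+17≡1=b; m(12)→7·12+17≡23=x; b(1)→7·1+17≡24=y (all mod 26).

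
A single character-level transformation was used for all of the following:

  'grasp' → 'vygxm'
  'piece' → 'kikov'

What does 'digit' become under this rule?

zomoj

The output letters match the input read backwards, each shifted +6: grasp reversed is psarg. The word is reversed, then every letter is shifted forward by 6.
For digit: reverse → tigid; then shift: t+6=z, i+6=o, g+6=m, i+6=o, d+6=j.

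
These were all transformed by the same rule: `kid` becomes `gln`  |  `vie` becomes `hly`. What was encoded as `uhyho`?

lever

The output letters match the input read backwards, each shifted +3: kid reversed is dik. Two steps: reverse the string, then apply a Caesar shift of +3.
Decoding uhyho: shift back: u−3=r, h−3=e, y−3=v, h−3=e, o−3=l → revel; then reverse → lever.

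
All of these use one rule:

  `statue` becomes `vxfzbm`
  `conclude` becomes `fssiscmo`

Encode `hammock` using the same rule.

kersvkt

In statue: s→v is +3, t→x is +4, a→f is +5, t→z is +6 — the shift increases by 1 each position. The shift increases by 1 at each position, starting from +3: 3, 4, 5, ….
Applying it to hammock: h+3=k, a+4=e, m+5=r, m+6=s, o+7=v, c+8=k, k+9=t.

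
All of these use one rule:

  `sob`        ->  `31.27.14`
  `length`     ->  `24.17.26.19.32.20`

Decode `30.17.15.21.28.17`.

s is letter #19 and maps to 31: an offset of 12. Letters become their 1-based position plus 12 (so a→13, b→14, …).
Undoing it on 30.17.15.21.28.17: 30→(30−12)÷1=18=r, 17→(17−12)÷1=5=e, 15→(15−12)÷1=3=c, 21→(21−12)÷1=9=i, 28→(28−12)÷1=16=p, 17→(17−12)÷1=5=e.

recipe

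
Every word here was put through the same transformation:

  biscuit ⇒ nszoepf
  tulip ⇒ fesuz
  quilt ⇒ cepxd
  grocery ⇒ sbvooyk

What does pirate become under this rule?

bsymdl

Shifts by position in biscuit: pos 0: b→n (+12), pos 1: i→s (+10), pos 2: s→z (+7), pos 3: c→o (+12), pos 4: u→e (+10), pos 5: i→p (+7) — repeating every 3. The shifts repeat in a cycle of length 3: positions 0,1,… shift by +12, +10, +7, then the pattern repeats.
On pirate: p+12=b, i+10=s, r+7=y, a+12=m, t+10=d, e+7=l.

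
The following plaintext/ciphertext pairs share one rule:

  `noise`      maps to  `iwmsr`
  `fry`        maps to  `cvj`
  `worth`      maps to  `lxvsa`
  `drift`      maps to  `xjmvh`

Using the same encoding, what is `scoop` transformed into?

tssgw

The output letters match the input read backwards, each shifted +4: noise reversed is esion. The word is reversed, then every letter is shifted forward by 4.
Applying it to scoop: reverse → poocs; then shift: p+4=t, o+4=s, o+4=s, c+4=g, s+4=w.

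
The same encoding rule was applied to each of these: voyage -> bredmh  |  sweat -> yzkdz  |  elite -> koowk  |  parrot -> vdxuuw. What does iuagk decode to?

Shifts by position in voyage: pos 0: v→b (+6), pos 1: o→r (+3), pos 2: y→e (+6), pos 3: a→d (+3) — repeating every 2. The shifts repeat in a cycle of length 2: positions 0,1,… shift by +6, +3, then the pattern repeats.
Reversing it on iuagk: i−6=c, u−3=r, a−6=u, g−3=d, k−6=e.

crude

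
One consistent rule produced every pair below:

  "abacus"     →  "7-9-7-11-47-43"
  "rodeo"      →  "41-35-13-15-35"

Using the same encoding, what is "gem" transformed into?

The formula is n = 2×(alphabet index, a=1) + 5.
For gem: g=7→19, e=5→15, m=13→31.

19-15-31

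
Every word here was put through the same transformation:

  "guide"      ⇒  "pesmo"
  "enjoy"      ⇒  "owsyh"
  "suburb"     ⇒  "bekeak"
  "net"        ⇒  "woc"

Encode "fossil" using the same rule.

oybbsu

The shift depends on letter class: consonant g→p is +9, but vowel u→e is +10. Vowels shift forward by 10 and consonants shift forward by 9.
Applying it to fossil: f(cons)+9=o, o(vowel)+10=y, s(cons)+9=b, s(cons)+9=b, i(vowel)+10=s, l(cons)+9=u.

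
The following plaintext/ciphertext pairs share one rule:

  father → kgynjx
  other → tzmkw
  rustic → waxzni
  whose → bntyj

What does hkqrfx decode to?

Shifts by position in father: pos 0: f→k (+5), pos 1: a→g (+6), pos 2: t→y (+5), pos 3: h→n (+6) — repeating every 2. A repeating key of period 2 is used — shifts +5, +6 over and over.
Undoing it on hkqrfx: h−5=c, k−6=e, q−5=l, r−6=l, f−5=a, x−6=r.

cellar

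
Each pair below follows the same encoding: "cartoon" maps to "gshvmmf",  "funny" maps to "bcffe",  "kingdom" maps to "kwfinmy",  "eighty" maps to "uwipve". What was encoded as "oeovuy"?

system

Each letter's alphabet position (a=0..z=25) is mapped through 7·x+18 mod 26 — an affine cipher.
Decoding oeovuy: o(14)→15·(14−18)≡18=s; e(4)→15·(4−18)≡24=y; o(14)→15·(14−18)≡18=s; v(21)→15·(21−18)≡19=t; u(20)→15·(20−18)≡4=e; y(24)→15·(24−18)≡12=m (all mod 26).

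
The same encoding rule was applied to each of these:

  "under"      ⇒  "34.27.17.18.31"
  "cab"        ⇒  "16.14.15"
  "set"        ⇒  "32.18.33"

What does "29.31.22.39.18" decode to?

prize

u is letter #21 and maps to 34: an offset of 13. Each letter is replaced by its alphabet position (a=1..z=26) + 13.
Undoing it on 29.31.22.39.18: 29→(29−13)÷1=16=p, 31→(31−13)÷1=18=r, 22→(22−13)÷1=9=i, 39→(39−13)÷1=26=z, 18→(18−13)÷1=5=e.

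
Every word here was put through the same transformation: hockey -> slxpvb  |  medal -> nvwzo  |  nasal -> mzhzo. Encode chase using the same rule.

xszhv

Each pair mirrors across the alphabet (h↔s, o↔l, c↔x): positions sum to 25. Letters are reflected about the middle of the alphabet (position → 25−position): Atbash.
Applying it to chase: c↔x, h↔s, a↔z, s↔h, e↔v.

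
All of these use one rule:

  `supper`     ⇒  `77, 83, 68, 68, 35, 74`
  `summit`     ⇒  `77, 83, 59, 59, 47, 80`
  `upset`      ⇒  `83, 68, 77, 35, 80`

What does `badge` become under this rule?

26, 23, 32, 41, 35

s(#19)→77 and u(#21)→83: differences scale by 3, so n = 3·pos + 20. The formula is n = 3×(alphabet index, a=1) + 20.
Applying it to badge: b=2→26, a=1→23, d=4→32, g=7→41, e=5→35.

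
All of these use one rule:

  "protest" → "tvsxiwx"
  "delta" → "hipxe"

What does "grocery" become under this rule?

Compare letters: p→t is +4, r→v is +4, o→s is +4 — a constant shift. This is a Caesar cipher with shift 4.
For grocery: g+4=k, r+4=v, o+4=s, c+4=g, e+4=i, r+4=v, y+4=c.

kvsgivc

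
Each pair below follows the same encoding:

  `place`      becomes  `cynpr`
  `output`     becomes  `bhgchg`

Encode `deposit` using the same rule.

qrcbfvg

Each letter is shifted forward by 13 in the alphabet (a Caesar shift of +13).
For deposit: d+13=q, e+13=r, p+13=c, o+13=b, s+13=f, i+13=v, t+13=g.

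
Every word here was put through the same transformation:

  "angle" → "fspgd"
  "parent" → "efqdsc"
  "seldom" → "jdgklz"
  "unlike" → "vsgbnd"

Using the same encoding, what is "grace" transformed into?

pqfrd

a(0)→f(5) and n(13)→s(18) fit y≡19x+5 (mod 26); the inverse of 19 mod 26 is 11. Treating letters as 0–25, the rule is x ↦ 19x + 5 (mod 26).
For grace: g(6)→19·6+5≡15=p; r(17)→19·17+5≡16=q; a(0)→19·0+5≡5=f; c(2)→19·2+5≡17=r; e(4)→19·4+5≡3=d (all mod 26).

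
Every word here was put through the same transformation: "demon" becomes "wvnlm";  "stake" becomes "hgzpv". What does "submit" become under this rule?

hfynrg

Each pair mirrors across the alphabet (d↔w, e↔v, m↔n): positions sum to 25. This is the alphabet-reversal cipher (Atbash): a becomes z, b becomes y, etc.
Applying it to submit: s↔h, u↔f, b↔y, m↔n, i↔r, t↔g.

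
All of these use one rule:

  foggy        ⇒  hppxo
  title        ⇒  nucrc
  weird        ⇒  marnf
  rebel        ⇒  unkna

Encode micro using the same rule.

xalrv

The output letters match the input read backwards, each shifted +9: foggy reversed is yggof. The word is reversed, then every letter is shifted forward by 9.
Applying it to micro: reverse → orcim; then shift: o+9=x, r+9=a, c+9=l, i+9=r, m+9=v.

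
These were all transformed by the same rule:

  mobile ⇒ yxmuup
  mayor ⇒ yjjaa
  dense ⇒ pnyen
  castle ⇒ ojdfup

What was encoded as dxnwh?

rocky

Shifts by position in mobile: pos 0: m→y (+12), pos 1: o→x (+9), pos 2: b→m (+11), pos 3: i→u (+12), pos 4: l→u (+9), pos 5: e→p (+11) — repeating every 3. It's a Vigenère-style cipher with numeric key [12,9,11]: position i shifts by key[i mod 3].
Reversing it on dxnwh: d−12=r, x−9=o, n−11=c, w−12=k, h−9=y.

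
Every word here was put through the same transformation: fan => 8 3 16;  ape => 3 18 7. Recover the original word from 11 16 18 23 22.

input

Letters become their 1-based position plus 2 (so a→3, b→4, …).
Decoding 11 16 18 23 22: 11→(11−2)÷1=9=i, 16→(16−2)÷1=14=n, 18→(18−2)÷1=16=p, 23→(23−2)÷1=21=u, 22→(22−2)÷1=20=t.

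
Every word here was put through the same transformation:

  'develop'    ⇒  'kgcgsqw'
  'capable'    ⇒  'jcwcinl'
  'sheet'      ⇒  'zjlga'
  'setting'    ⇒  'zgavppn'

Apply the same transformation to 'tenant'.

agucuv

Shifts by position in develop: pos 0: d→k (+7), pos 1: e→g (+2), pos 2: v→c (+7), pos 3: e→g (+2) — repeating every 2. It's a Vigenère-style cipher with numeric key [7,2]: position i shifts by key[i mod 2].
For tenant: t+7=a, e+2=g, n+7=u, a+2=c, n+7=u, t+2=v.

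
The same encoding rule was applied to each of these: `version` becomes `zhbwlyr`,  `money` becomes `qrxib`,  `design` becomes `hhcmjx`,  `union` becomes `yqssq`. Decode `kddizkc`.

gateway

Shifts by position in version: pos 0: v→z (+4), pos 1: e→h (+3), pos 2: r→b (+10), pos 3: s→w (+4), pos 4: i→l (+3), pos 5: o→y (+10) — repeating every 3. The shifts repeat in a cycle of length 3: positions 0,1,… shift by +4, +3, +10, then the pattern repeats.
Decoding kddizkc: k−4=g, d−3=a, d−10=t, i−4=e, z−3=w, k−10=a, c−4=y.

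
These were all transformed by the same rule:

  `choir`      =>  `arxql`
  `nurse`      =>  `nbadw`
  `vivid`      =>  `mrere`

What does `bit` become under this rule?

crk

The output letters match the input read backwards, each shifted +9: choir reversed is riohc. Two steps: reverse the string, then apply a Caesar shift of +9.
For bit: reverse → tib; then shift: t+9=c, i+9=r, b+9=k.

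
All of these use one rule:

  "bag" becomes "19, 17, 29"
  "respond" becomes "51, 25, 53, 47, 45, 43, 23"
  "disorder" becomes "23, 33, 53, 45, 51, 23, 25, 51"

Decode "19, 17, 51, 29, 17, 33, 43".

bargain

With a=1..z=26, the number is 2·pos + 15.
Decoding 19, 17, 51, 29, 17, 33, 43: 19→(19−15)÷2=2=b, 17→(17−15)÷2=1=a, 51→(51−15)÷2=18=r, 29→(29−15)÷2=7=g, 17→(17−15)÷2=1=a, 33→(33−15)÷2=9=i, 43→(43−15)÷2=14=n.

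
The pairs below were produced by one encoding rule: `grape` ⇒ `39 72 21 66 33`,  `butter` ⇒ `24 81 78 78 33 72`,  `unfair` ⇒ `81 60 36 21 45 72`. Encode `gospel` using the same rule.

g(#7)→39 and r(#18)→72: differences scale by 3, so n = 3·pos + 18. The formula is n = 3×(alphabet index, a=1) + 18.
Applying it to gospel: g=7→39, o=15→63, s=19→75, p=16→66, e=5→33, l=12→54.

39 63 75 66 33 54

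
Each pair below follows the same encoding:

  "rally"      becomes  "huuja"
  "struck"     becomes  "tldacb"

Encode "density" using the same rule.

hcrbwnm

The output letters match the input read backwards, each shifted +9: rally reversed is yllar. Read the word backwards and shift each letter +9.
For density: reverse → ytisned; then shift: y+9=h, t+9=c, i+9=r, s+9=b, n+9=w, e+9=n, d+9=m.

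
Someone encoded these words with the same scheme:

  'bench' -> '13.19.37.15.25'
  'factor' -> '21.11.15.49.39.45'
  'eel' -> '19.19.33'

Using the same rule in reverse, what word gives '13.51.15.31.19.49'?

With a=1..z=26, the number is 2·pos + 9.
Undoing it on 13.51.15.31.19.49: 13→(13−9)÷2=2=b, 51→(51−9)÷2=21=u, 15→(15−9)÷2=3=c, 31→(31−9)÷2=11=k, 19→(19−9)÷2=5=e, 49→(49−9)÷2=20=t.

bucket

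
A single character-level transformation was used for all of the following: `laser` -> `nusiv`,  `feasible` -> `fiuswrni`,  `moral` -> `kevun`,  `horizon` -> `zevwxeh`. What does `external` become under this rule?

l(11)→n(13) and a(0)→u(20) fit y≡23x+20 (mod 26); the inverse of 23 mod 26 is 17. Each letter's alphabet position (a=0..z=25) is mapped through 23·x+20 mod 26 — an affine cipher.
For external: e(4)→23·4+20≡8=i; x(23)→23·23+20≡3=d; t(19)→23·19+20≡15=p; e(4)→23·4+20≡8=i; r(17)→23·17+20≡21=v; n(13)→23·13+20≡7=h; a(0)→23·0+20≡20=u; l(11)→23·11+20≡13=n (all mod 26).

idpivhun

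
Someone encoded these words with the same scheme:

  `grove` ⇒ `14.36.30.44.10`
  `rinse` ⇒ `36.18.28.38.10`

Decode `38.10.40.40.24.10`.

settle

g(#7)→14 and r(#18)→36: differences scale by 2, so n = 2·pos + 0. The formula is n = 2×(alphabet index, a=1).
Decoding 38.10.40.40.24.10: 38→(38−0)÷2=19=s, 10→(10−0)÷2=5=e, 40→(40−0)÷2=20=t, 40→(40−0)÷2=20=t, 24→(24−0)÷2=12=l, 10→(10−0)÷2=5=e.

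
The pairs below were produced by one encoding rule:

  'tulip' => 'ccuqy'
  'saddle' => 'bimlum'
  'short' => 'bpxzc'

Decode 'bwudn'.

solve

Shifts by position in tulip: pos 0: t→c (+9), pos 1: u→c (+8), pos 2: l→u (+9), pos 3: i→q (+8) — repeating every 2. The shifts repeat in a cycle of length 2: positions 0,1,… shift by +9, +8, then the pattern repeats.
Reversing it on bwudn: b−9=s, w−8=o, u−9=l, d−8=v, n−9=e.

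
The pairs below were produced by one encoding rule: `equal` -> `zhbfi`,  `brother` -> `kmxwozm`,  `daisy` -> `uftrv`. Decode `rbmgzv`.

e(4)→z(25) and q(16)→h(7) fit y≡5x+5 (mod 26); the inverse of 5 mod 26 is 21. Each letter's alphabet position (a=0..z=25) is mapped through 5·x+5 mod 26 — an affine cipher.
Decoding rbmgzv: r(17)→21·(17−5)≡18=s; b(1)→21·(1−5)≡20=u; m(12)→21·(12−5)≡17=r; g(6)→21·(6−5)≡21=v; z(25)→21·(25−5)≡4=e; v(21)→21·(21−5)≡24=y (all mod 26).

survey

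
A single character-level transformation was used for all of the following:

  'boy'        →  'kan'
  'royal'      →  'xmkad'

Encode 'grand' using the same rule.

The output letters match the input read backwards, each shifted +12: boy reversed is yob. Read the word backwards and shift each letter +12.
Applying it to grand: reverse → dnarg; then shift: d+12=p, n+12=z, a+12=m, r+12=d, g+12=s.

pzmds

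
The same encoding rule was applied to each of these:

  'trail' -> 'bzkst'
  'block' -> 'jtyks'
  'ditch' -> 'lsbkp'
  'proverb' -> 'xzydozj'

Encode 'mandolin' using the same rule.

ukvlytsv

The shift depends on letter class: consonant t→b is +8, but vowel a→k is +10. The rule splits by letter class: vowels +10, consonants +8.
On mandolin: m(cons)+8=u, a(vowel)+10=k, n(cons)+8=v, d(cons)+8=l, o(vowel)+10=y, l(cons)+8=t, i(vowel)+10=s, n(cons)+8=v.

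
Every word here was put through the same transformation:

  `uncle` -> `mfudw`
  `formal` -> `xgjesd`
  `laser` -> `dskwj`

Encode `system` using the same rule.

Compare letters: u→m is +18, n→f is +18, c→u is +18 — a constant shift. This is a Caesar cipher with shift 18.
On system: s+18=k, y+18=q, s+18=k, t+18=l, e+18=w, m+18=e.

kqklwe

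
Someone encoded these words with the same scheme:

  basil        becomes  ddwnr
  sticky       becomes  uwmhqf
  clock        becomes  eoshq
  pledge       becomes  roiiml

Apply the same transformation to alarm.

coews

In basil: b→d is +2, a→d is +3, s→w is +4, i→n is +5 — the shift increases by 1 each position. Each letter shifts forward by (position + 2), i.e. 2, 3, 4, … — the shift grows by one for each successive letter.
On alarm: a+2=c, l+3=o, a+4=e, r+5=w, m+6=s.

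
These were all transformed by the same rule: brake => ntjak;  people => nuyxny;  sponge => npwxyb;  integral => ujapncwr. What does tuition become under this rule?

The output letters match the input read backwards, each shifted +9: brake reversed is ekarb. Two steps: reverse the string, then apply a Caesar shift of +9.
On tuition: reverse → noitiut; then shift: n+9=w, o+9=x, i+9=r, t+9=c, i+9=r, u+9=d, t+9=c.

wxrcrdc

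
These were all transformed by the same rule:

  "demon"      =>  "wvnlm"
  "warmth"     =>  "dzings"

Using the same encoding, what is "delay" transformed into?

Each pair mirrors across the alphabet (d↔w, e↔v, m↔n): positions sum to 25. This is the alphabet-reversal cipher (Atbash): a becomes z, b becomes y, etc.
On delay: d↔w, e↔v, l↔o, a↔z, y↔b.

wvozb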